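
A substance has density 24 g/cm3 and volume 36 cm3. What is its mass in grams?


Using mass = density * volume
Density = 24 g/cm3
Volume = 36 cm3
Mass = 24 * 36
= 864 g

864


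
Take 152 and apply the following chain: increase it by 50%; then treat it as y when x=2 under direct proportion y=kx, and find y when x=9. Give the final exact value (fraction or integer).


Start with 152.
Step 1: Increase by 50%: 152 * 150/100 = 228
Step 2: Direct prop: k = (228)/2; new y = k*9 = 228*9/2 = 1026
Final result = 1026

1026


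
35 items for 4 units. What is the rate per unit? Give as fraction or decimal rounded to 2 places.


Total items = 35
Number of units = 4
Unit rate = 35 / 4
= 8.75 items per unit

8.75


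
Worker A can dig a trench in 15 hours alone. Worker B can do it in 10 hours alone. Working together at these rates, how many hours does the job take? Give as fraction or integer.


Rate of A = 1/15 job per hour
Rate of B = 1/10 job per hour
Combined rate = 1/15 + 1/10
Find common denominator: (10 + 15)/(15*10) = 25/150
Combined rate = 1/6 job per hour
Time together = 1 / (1/6) = 6 hours

6


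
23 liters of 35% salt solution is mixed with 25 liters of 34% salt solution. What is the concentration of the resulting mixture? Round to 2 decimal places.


Solute in mixture 1 = 35% of 23 L = 23*35/100 = 161/20 L
Solute in mixture 2 = 34% of 25 L = 25*34/100 = 17/2 L
Total solute = 161/20 + 17/2 = 331/20 L
Total volume = 23 + 25 = 48 L
Final concentration = 331/20/48 * 100 = 34.48%

34.48


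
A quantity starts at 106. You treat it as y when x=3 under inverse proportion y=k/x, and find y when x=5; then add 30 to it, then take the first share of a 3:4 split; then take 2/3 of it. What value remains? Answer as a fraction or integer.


Start with 106.
Step 1: Inverse prop: k = (106)*3; new y = k/5 = 106*3/5 = 318/5
Step 2: Add 30: 318/5+30=468/5; split 3:4 first = 468/5*3/7 = 1404/35
Step 3: Take 2/3: 1404/35 * 2/3 = 936/35
Final result = 936/35

936/35


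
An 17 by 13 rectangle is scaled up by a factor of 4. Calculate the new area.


Original dimensions: 17 x 13
Enlargement factor = 4
New width = 17 * 4 = 68
New height = 13 * 4 = 52
New area = 68 * 52 = 3536

3536


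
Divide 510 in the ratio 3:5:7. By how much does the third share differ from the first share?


Total parts = 3 + 5 + 7 = 15
Value per part = 510 / 15 = 34
Shares: 3*34=102, 5*34=170, 7*34=238
Third share = 238, first share = 102
Difference = |238 - 102| = 136

136


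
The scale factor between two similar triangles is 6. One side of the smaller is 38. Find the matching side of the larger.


Similar triangles have proportional sides
Scale factor = 6
Smaller side = 38
Corresponding larger side = 38 * 6
= 228

228


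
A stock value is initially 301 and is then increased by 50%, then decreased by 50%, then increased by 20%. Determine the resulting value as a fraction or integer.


Start: 301
Step 1: increase by 50% => multiply by 150/100
  301 * 150/100 = 903/2
Step 2: decrease by 50% => multiply by 50/100
  903/2 * 50/100 = 903/4
Step 3: increase by 20% => multiply by 120/100
  903/4 * 120/100 = 2709/10
Final value = 2709/10

2709/10


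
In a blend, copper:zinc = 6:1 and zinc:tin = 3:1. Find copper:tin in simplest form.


Given a:b = 6:1 and b:c = 3:1
Make b consistent. Multiply first ratio by 3: a:b = 18:3
Multiply second ratio by 1: b:c = 3:1
Now b = 3 in both, so a:b:c = 18:3:1
Therefore a:c = 18:1
Simplify by GCD: a:c = 18:1

18:1


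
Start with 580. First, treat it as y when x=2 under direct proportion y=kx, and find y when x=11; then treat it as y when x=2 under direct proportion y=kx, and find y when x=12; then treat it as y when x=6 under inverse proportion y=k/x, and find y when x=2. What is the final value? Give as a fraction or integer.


Start with 580.
Step 1: Direct prop: k = (580)/2; new y = k*11 = 580*11/2 = 3190
Step 2: Direct prop: k = (3190)/2; new y = k*12 = 3190*12/2 = 19140
Step 3: Inverse prop: k = (19140)*6; new y = k/2 = 19140*6/2 = 57420
Final result = 57420

57420


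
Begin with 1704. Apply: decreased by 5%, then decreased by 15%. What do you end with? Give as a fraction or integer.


Start: 1704
Step 1: decrease by 5% => multiply by 95/100
  1704 * 95/100 = 8094/5
Step 2: decrease by 15% => multiply by 85/100
  8094/5 * 85/100 = 68799/50
Final value = 68799/50

68799/50


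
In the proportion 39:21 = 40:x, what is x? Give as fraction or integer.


Setting up: 39/21 = 40/x
Cross multiply: 39 * x = 21 * 40
39x = 840
x = 840/39
x = 280/13

280/13


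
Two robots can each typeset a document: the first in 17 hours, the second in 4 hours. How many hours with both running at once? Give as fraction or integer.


Rate of A = 1/17 job per hour
Rate of B = 1/4 job per hour
Combined rate = 1/17 + 1/4
Find common denominator: (4 + 17)/(17*4) = 21/68
Combined rate = 21/68 job per hour
Time together = 1 / (21/68) = 68/21 hours

68/21


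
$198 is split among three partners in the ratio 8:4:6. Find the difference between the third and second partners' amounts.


Total parts = 8 + 4 + 6 = 18
Value per part = 198 / 18 = 11
Shares: 8*11=88, 4*11=44, 6*11=66
Third share = 66, second share = 44
Difference = |66 - 44| = 22

22


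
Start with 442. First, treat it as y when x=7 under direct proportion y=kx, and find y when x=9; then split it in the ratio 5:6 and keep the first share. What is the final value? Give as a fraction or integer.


Start with 442.
Step 1: Direct prop: k = (442)/7; new y = k*9 = 442*9/7 = 3978/7
Step 2: Split 5:6, first share = 3978/7 * 5/11 = 19890/77
Final result = 19890/77

19890/77


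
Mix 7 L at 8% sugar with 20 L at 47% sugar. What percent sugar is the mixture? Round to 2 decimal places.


Solute in mixture 1 = 8% of 7 L = 7*8/100 = 14/25 L
Solute in mixture 2 = 47% of 20 L = 20*47/100 = 47/5 L
Total solute = 14/25 + 47/5 = 249/25 L
Total volume = 7 + 20 = 27 L
Final concentration = 249/25/27 * 100 = 36.89%

36.89


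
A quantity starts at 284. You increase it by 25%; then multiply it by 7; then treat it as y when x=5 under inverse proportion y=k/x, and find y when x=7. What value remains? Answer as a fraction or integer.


Start with 284.
Step 1: Increase by 25%: 284 * 125/100 = 355
Step 2: Multiply by 7: 355 * 7 = 2485
Step 3: Inverse prop: k = (2485)*5; new y = k/7 = 2485*5/7 = 1775
Final result = 1775

1775


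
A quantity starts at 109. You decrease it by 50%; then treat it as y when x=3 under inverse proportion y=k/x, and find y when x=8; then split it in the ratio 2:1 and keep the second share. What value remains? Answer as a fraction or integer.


Start with 109.
Step 1: Decrease by 50%: 109 * 50/100 = 109/2
Step 2: Inverse prop: k = (109/2)*3; new y = k/8 = 109/2*3/8 = 327/16
Step 3: Split 2:1, second share = 327/16 * 1/3 = 109/16
Final result = 109/16

109/16


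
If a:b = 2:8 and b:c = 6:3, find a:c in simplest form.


Given a:b = 2:8 and b:c = 6:3
Make b consistent. Multiply first ratio by 6: a:b = 12:48
Multiply second ratio by 8: b:c = 48:24
Now b = 48 in both, so a:b:c = 12:48:24
Therefore a:c = 12:24
Simplify by GCD: a:c = 1:2

1:2


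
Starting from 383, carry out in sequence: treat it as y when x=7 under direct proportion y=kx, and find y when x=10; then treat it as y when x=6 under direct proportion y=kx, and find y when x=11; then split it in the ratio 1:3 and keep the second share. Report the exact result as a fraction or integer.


Start with 383.
Step 1: Direct prop: k = (383)/7; new y = k*10 = 383*10/7 = 3830/7
Step 2: Direct prop: k = (3830/7)/6; new y = k*11 = 3830/7*11/6 = 21065/21
Step 3: Split 1:3, second share = 21065/21 * 3/4 = 21065/28
Final result = 21065/28

21065/28


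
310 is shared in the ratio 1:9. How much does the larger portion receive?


Total parts = 1 + 9 = 10
Value per part = 310 / 10 = 31
First share = 1 * 31 = 31
Second share = 9 * 31 = 279
Larger share = 279

279


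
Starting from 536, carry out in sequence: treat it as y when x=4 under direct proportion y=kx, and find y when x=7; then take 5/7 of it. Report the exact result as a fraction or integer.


Start with 536.
Step 1: Direct prop: k = (536)/4; new y = k*7 = 536*7/4 = 938
Step 2: Take 5/7: 938 * 5/7 = 670
Final result = 670

670


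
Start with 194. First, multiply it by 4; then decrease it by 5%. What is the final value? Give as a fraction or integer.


Start with 194.
Step 1: Multiply by 4: 194 * 4 = 776
Step 2: Decrease by 5%: 776 * 95/100 = 3686/5
Final result = 3686/5

3686/5


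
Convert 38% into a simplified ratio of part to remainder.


Part = 38%, Remainder = 62%
Ratio = 38:62
GCD(38, 62) = 2
Simplify: 19:31 = 19:31

19:31


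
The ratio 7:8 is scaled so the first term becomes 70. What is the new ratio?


Original ratio: 7:8
First term target: 70
Scale factor = 70 / 7 = 10
Multiply second term: 8 * 10 = 80
Equivalent ratio = 70:80

70:80


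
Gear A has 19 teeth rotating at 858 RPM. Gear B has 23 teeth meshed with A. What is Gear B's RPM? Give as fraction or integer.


Gear ratio: teeth_A * RPM_A = teeth_B * RPM_B
19 * 858 = 23 * RPM_B
16302 = 23 * RPM_B
RPM_B = 16302 / 23
RPM_B = 16302/23

16302/23


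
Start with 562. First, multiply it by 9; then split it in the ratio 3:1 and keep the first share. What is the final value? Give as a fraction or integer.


Start with 562.
Step 1: Multiply by 9: 562 * 9 = 5058
Step 2: Split 3:1, first share = 5058 * 3/4 = 7587/2
Final result = 7587/2

7587/2


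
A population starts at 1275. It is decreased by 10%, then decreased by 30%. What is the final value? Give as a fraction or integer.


Start: 1275
Step 1: decrease by 10% => multiply by 90/100
  1275 * 90/100 = 2295/2
Step 2: decrease by 30% => multiply by 70/100
  2295/2 * 70/100 = 3213/4
Final value = 3213/4

3213/4


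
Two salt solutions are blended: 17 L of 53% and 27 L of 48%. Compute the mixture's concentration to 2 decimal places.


Solute in mixture 1 = 53% of 17 L = 17*53/100 = 901/100 L
Solute in mixture 2 = 48% of 27 L = 27*48/100 = 324/25 L
Total solute = 901/100 + 324/25 = 2197/100 L
Total volume = 17 + 27 = 44 L
Final concentration = 2197/100/44 * 100 = 49.93%

49.93


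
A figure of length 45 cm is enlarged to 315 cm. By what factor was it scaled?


Original length = 45 cm
Scaled length = 315 cm
Scale factor = 315 / 45
= 7

7


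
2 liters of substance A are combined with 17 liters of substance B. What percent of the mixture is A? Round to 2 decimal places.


Volume of A = 2 L
Volume of B = 17 L
Total volume = 2 + 17 = 19 L
Percentage of A = (2/19) * 100
= 10.53%

10.53


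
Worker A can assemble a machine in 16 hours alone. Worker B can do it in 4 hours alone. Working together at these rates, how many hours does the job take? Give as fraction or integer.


Rate of A = 1/16 job per hour
Rate of B = 1/4 job per hour
Combined rate = 1/16 + 1/4
Find common denominator: (4 + 16)/(16*4) = 20/64
Combined rate = 5/16 job per hour
Time together = 1 / (5/16) = 16/5 hours

16/5


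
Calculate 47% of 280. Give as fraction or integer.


Compute 47% of 280
Convert percentage: 47% = 47/100
Multiply: 280 * 47/100
= 13160/100
= 658/5

658/5


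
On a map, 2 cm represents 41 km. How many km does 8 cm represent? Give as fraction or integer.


Map scale: 2 cm = 41 km
Measured distance on map = 8 cm
Set up proportion: 8 * 41 / 2
= 328 / 2
= 164 km

164


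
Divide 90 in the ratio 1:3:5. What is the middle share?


Ratio = 1:3:5
Total parts = 1 + 3 + 5 = 9
Value per part = 90 / 9 = 10
First share = 1 * 10 = 10
Middle share = 3 * 10 = 30
Third share = 5 * 10 = 50

30


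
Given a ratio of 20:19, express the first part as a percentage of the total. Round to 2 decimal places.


Total parts = 20 + 19 = 39
First part fraction = 20/39
Percentage = (20/39) * 100
= 0.512821 * 100
= 51.28%

51.28


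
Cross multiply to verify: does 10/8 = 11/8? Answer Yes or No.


Cross multiply to check 10/8 = 11/8
Left cross product: 10 * 8 = 80
Right cross product: 8 * 11 = 88
80 != 88
Not equal, so proportions differ => No

No


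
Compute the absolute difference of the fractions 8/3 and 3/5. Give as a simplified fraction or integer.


Simplify: 8/3 = 8/3 and 3/5 = 3/5
Find common denominator: LCD = 15
Convert: 40/15 and 9/15
Difference = |40 - 9|/15 = 31/15
Simplified = 31/15

31/15


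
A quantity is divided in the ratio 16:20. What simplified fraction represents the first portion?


Total parts = 16 + 20 = 36
First part fraction = 16/36
Simplify: 16/36 = 4/9

4/9


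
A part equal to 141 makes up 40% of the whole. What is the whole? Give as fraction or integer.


Given: 141 is 40% of the whole
Set up: 141 = 40/100 * whole
whole = 141 * 100 / 40
whole = 14100 / 40
whole = 705/2

705/2


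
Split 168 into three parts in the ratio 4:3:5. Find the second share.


Ratio = 4:3:5
Total parts = 4 + 3 + 5 = 12
Value per part = 168 / 12 = 14
First share = 4 * 14 = 56
Middle share = 3 * 14 = 42
Third share = 5 * 14 = 70

42


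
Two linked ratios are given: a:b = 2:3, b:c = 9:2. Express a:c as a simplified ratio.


Given a:b = 2:3 and b:c = 9:2
Make b consistent. Multiply first ratio by 9: a:b = 18:27
Multiply second ratio by 3: b:c = 27:6
Now b = 27 in both, so a:b:c = 18:27:6
Therefore a:c = 18:6
Simplify by GCD: a:c = 3:1

3:1


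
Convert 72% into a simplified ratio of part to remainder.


Part = 72%, Remainder = 28%
Ratio = 72:28
GCD(72, 28) = 4
Simplify: 18:7 = 18:7

18:7


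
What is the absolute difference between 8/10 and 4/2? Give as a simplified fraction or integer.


Simplify: 8/10 = 4/5 and 4/2 = 2
Find common denominator: LCD = 5
Convert: 4/5 and 10/5
Difference = |4 - 10|/5 = 6/5
Simplified = 6/5

6/5


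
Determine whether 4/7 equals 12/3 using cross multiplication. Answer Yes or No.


Cross multiply to check 4/7 = 12/3
Left cross product: 4 * 3 = 12
Right cross product: 7 * 12 = 84
12 != 84
Not equal, so proportions differ => No

No


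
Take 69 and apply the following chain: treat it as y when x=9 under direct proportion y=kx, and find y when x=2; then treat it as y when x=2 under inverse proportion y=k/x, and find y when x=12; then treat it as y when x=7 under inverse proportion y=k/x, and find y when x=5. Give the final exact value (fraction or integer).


Start with 69.
Step 1: Direct prop: k = (69)/9; new y = k*2 = 69*2/9 = 46/3
Step 2: Inverse prop: k = (46/3)*2; new y = k/12 = 46/3*2/12 = 23/9
Step 3: Inverse prop: k = (23/9)*7; new y = k/5 = 23/9*7/5 = 161/45
Final result = 161/45

161/45


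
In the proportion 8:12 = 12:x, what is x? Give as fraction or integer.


Setting up: 8/12 = 12/x
Cross multiply: 8 * x = 12 * 12
8x = 144
x = 144/8
x = 18

18


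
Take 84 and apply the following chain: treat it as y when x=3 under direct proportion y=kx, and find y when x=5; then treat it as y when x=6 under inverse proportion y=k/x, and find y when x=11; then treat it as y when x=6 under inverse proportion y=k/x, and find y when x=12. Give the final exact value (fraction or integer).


Start with 84.
Step 1: Direct prop: k = (84)/3; new y = k*5 = 84*5/3 = 140
Step 2: Inverse prop: k = (140)*6; new y = k/11 = 140*6/11 = 840/11
Step 3: Inverse prop: k = (840/11)*6; new y = k/12 = 840/11*6/12 = 420/11
Final result = 420/11

420/11


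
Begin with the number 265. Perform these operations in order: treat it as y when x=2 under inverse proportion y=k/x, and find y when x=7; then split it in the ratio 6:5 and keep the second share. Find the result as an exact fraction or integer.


Start with 265.
Step 1: Inverse prop: k = (265)*2; new y = k/7 = 265*2/7 = 530/7
Step 2: Split 6:5, second share = 530/7 * 5/11 = 2650/77
Final result = 2650/77

2650/77


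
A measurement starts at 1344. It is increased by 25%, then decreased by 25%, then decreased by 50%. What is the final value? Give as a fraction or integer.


Start: 1344
Step 1: increase by 25% => multiply by 125/100
  1344 * 125/100 = 1680
Step 2: decrease by 25% => multiply by 75/100
  1680 * 75/100 = 1260
Step 3: decrease by 50% => multiply by 50/100
  1260 * 50/100 = 630
Final value = 630

630


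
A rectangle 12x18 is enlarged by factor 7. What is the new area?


Original dimensions: 12 x 18
Enlargement factor = 7
New width = 12 * 7 = 84
New height = 18 * 7 = 126
New area = 84 * 126 = 10584

10584


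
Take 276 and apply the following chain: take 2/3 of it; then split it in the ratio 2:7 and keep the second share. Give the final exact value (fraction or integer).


Start with 276.
Step 1: Take 2/3: 276 * 2/3 = 184
Step 2: Split 2:7, second share = 184 * 7/9 = 1288/9
Final result = 1288/9

1288/9


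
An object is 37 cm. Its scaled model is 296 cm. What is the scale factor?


Original length = 37 cm
Scaled length = 296 cm
Scale factor = 296 / 37
= 8

8


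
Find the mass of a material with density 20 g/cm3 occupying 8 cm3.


Using mass = density * volume
Density = 20 g/cm3
Volume = 8 cm3
Mass = 20 * 8
= 160 g

160


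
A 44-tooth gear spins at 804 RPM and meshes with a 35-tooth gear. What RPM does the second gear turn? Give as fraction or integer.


Gear ratio: teeth_A * RPM_A = teeth_B * RPM_B
44 * 804 = 35 * RPM_B
35376 = 35 * RPM_B
RPM_B = 35376 / 35
RPM_B = 35376/35

35376/35


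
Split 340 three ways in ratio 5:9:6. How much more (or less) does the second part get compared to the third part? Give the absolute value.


Total parts = 5 + 9 + 6 = 20
Value per part = 340 / 20 = 17
Shares: 5*17=85, 9*17=153, 6*17=102
Second share = 153, third share = 102
Difference = |153 - 102| = 51

51


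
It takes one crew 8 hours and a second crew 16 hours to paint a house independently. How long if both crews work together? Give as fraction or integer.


Rate of A = 1/8 job per hour
Rate of B = 1/16 job per hour
Combined rate = 1/8 + 1/16
Find common denominator: (16 + 8)/(8*16) = 24/128
Combined rate = 3/16 job per hour
Time together = 1 / (3/16) = 16/3 hours

16/3


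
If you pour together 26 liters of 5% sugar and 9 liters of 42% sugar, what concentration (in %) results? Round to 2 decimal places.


Solute in mixture 1 = 5% of 26 L = 26*5/100 = 13/10 L
Solute in mixture 2 = 42% of 9 L = 9*42/100 = 189/50 L
Total solute = 13/10 + 189/50 = 127/25 L
Total volume = 26 + 9 = 35 L
Final concentration = 127/25/35 * 100 = 14.51%

14.51


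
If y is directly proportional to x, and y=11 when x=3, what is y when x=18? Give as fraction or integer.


Direct proportion: y = kx
Find k: k = 11/3 = 11/3
Compute y at x=18: y = 11/3 * 18
y = 66

66


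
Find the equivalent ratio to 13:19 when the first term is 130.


Original ratio: 13:19
First term target: 130
Scale factor = 130 / 13 = 10
Multiply second term: 19 * 10 = 190
Equivalent ratio = 130:190

130:190


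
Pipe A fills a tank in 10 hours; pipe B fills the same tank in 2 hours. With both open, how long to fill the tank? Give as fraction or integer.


Rate of A = 1/10 job per hour
Rate of B = 1/2 job per hour
Combined rate = 1/10 + 1/2
Find common denominator: (2 + 10)/(10*2) = 12/20
Combined rate = 3/5 job per hour
Time together = 1 / (3/5) = 5/3 hours

5/3


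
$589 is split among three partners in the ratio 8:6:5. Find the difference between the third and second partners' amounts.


Total parts = 8 + 6 + 5 = 19
Value per part = 589 / 19 = 31
Shares: 8*31=248, 6*31=186, 5*31=155
Third share = 155, second share = 186
Difference = |155 - 186| = 31

31


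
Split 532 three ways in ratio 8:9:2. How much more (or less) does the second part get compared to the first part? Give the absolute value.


Total parts = 8 + 9 + 2 = 19
Value per part = 532 / 19 = 28
Shares: 8*28=224, 9*28=252, 2*28=56
Second share = 252, first share = 224
Difference = |252 - 224| = 28

28


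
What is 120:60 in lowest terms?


Find GCD(120, 60)
GCD = 60
Divide both by 60: 120/60 = 2, 60/60 = 1
Simplified ratio = 2:1

2:1


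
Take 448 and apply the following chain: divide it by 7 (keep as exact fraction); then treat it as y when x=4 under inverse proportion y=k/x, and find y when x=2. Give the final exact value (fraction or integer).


Start with 448.
Step 1: Divide by 7: 448 / 7 = 64
Step 2: Inverse prop: k = (64)*4; new y = k/2 = 64*4/2 = 128
Final result = 128

128


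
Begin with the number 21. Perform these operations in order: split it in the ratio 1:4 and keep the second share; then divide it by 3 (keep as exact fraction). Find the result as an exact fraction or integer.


Start with 21.
Step 1: Split 1:4, second share = 21 * 4/5 = 84/5
Step 2: Divide by 3: 84/5 / 3 = 28/5
Final result = 28/5

28/5


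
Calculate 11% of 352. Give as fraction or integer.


Compute 11% of 352
Convert percentage: 11% = 11/100
Multiply: 352 * 11/100
= 3872/100
= 968/25

968/25


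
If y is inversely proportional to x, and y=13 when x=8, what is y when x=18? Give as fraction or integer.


Inverse proportion: y = k/x
Find k: k = 8 * 13 = 104
Compute y at x=18: y = 104/18
y = 52/9

52/9


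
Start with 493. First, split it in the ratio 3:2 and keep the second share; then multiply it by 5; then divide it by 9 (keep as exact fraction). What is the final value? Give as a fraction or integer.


Start with 493.
Step 1: Split 3:2, second share = 493 * 2/5 = 986/5
Step 2: Multiply by 5: 986/5 * 5 = 986
Step 3: Divide by 9: 986 / 9 = 986/9
Final result = 986/9

986/9


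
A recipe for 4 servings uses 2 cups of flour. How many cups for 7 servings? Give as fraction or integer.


Original: 2 cups for 4 servings
Target servings = 7
Scaling factor = 7/4
New amount = 2 * 7/4
= 14/4
= 7/2 cups

7/2


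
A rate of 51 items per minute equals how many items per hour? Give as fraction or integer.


Converting from per minute to per hour
Rate = 51 items per minute
Multiply by 60: 51 * 60
= 3060 items per hour

3060


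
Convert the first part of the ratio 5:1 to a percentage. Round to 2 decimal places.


Total parts = 5 + 1 = 6
First part fraction = 5/6
Percentage = (5/6) * 100
= 0.833333 * 100
= 83.33%

83.33


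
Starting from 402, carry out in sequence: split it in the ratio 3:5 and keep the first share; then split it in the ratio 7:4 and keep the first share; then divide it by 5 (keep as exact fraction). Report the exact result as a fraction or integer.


Start with 402.
Step 1: Split 3:5, first share = 402 * 3/8 = 603/4
Step 2: Split 7:4, first share = 603/4 * 7/11 = 4221/44
Step 3: Divide by 5: 4221/44 / 5 = 4221/220
Final result = 4221/220

4221/220


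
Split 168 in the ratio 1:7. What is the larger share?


Total parts = 1 + 7 = 8
Value per part = 168 / 8 = 21
First share = 1 * 21 = 21
Second share = 7 * 21 = 147
Larger share = 147

147


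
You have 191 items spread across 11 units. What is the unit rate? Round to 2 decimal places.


Total items = 191
Number of units = 11
Unit rate = 191 / 11
= 17.36 items per unit

17.36


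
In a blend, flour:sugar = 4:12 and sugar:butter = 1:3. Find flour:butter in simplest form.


Given a:b = 4:12 and b:c = 1:3
Make b consistent. Multiply first ratio by 1: a:b = 4:12
Multiply second ratio by 12: b:c = 12:36
Now b = 12 in both, so a:b:c = 4:12:36
Therefore a:c = 4:36
Simplify by GCD: a:c = 1:9

1:9


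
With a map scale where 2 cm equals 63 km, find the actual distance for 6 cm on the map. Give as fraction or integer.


Map scale: 2 cm = 63 km
Measured distance on map = 6 cm
Set up proportion: 6 * 63 / 2
= 378 / 2
= 189 km

189


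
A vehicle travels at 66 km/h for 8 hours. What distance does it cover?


Using distance = speed * time
Speed = 66 km/h
Time = 8 hours
Distance = 66 * 8
= 528 km

528


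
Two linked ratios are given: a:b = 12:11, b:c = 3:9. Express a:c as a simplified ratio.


Given a:b = 12:11 and b:c = 3:9
Make b consistent. Multiply first ratio by 3: a:b = 36:33
Multiply second ratio by 11: b:c = 33:99
Now b = 33 in both, so a:b:c = 36:33:99
Therefore a:c = 36:99
Simplify by GCD: a:c = 4:11

4:11


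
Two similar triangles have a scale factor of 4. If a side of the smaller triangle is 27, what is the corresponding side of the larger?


Similar triangles have proportional sides
Scale factor = 4
Smaller side = 27
Corresponding larger side = 27 * 4
= 108

108


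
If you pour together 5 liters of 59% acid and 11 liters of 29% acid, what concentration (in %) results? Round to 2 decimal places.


Solute in mixture 1 = 59% of 5 L = 5*59/100 = 59/20 L
Solute in mixture 2 = 29% of 11 L = 11*29/100 = 319/100 L
Total solute = 59/20 + 319/100 = 307/50 L
Total volume = 5 + 11 = 16 L
Final concentration = 307/50/16 * 100 = 38.38%

38.38


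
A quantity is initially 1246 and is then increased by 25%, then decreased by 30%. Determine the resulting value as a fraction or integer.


Start: 1246
Step 1: increase by 25% => multiply by 125/100
  1246 * 125/100 = 3115/2
Step 2: decrease by 30% => multiply by 70/100
  3115/2 * 70/100 = 4361/4
Final value = 4361/4

4361/4


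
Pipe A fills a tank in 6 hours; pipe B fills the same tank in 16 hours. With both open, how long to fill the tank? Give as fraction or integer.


Rate of A = 1/6 job per hour
Rate of B = 1/16 job per hour
Combined rate = 1/6 + 1/16
Find common denominator: (16 + 6)/(6*16) = 22/96
Combined rate = 11/48 job per hour
Time together = 1 / (11/48) = 48/11 hours

48/11


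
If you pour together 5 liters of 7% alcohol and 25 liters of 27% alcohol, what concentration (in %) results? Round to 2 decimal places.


Solute in mixture 1 = 7% of 5 L = 5*7/100 = 7/20 L
Solute in mixture 2 = 27% of 25 L = 25*27/100 = 27/4 L
Total solute = 7/20 + 27/4 = 71/10 L
Total volume = 5 + 25 = 30 L
Final concentration = 71/10/30 * 100 = 23.67%

23.67


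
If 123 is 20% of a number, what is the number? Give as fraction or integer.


Given: 123 is 20% of the whole
Set up: 123 = 20/100 * whole
whole = 123 * 100 / 20
whole = 12300 / 20
whole = 615

615


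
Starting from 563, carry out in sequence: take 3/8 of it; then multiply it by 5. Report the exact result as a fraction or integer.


Start with 563.
Step 1: Take 3/8: 563 * 3/8 = 1689/8
Step 2: Multiply by 5: 1689/8 * 5 = 8445/8
Final result = 8445/8

8445/8


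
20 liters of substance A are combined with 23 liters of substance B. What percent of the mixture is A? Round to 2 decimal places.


Volume of A = 20 L
Volume of B = 23 L
Total volume = 20 + 23 = 43 L
Percentage of A = (20/43) * 100
= 46.51%

46.51


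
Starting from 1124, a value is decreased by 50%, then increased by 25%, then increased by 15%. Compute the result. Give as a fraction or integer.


Start: 1124
Step 1: decrease by 50% => multiply by 50/100
  1124 * 50/100 = 562
Step 2: increase by 25% => multiply by 125/100
  562 * 125/100 = 1405/2
Step 3: increase by 15% => multiply by 115/100
  1405/2 * 115/100 = 6463/8
Final value = 6463/8

6463/8


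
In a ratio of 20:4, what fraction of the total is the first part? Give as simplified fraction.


Total parts = 20 + 4 = 24
First part fraction = 20/24
Simplify: 20/24 = 5/6

5/6


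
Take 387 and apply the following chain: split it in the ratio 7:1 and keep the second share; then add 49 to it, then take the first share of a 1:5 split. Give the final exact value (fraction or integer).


Start with 387.
Step 1: Split 7:1, second share = 387 * 1/8 = 387/8
Step 2: Add 49: 387/8+49=779/8; split 1:5 first = 779/8*1/6 = 779/48
Final result = 779/48

779/48


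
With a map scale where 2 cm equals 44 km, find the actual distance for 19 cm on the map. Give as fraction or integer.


Map scale: 2 cm = 44 km
Measured distance on map = 19 cm
Set up proportion: 19 * 44 / 2
= 836 / 2
= 418 km

418


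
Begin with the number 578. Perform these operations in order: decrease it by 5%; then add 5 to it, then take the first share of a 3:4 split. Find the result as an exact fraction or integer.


Start with 578.
Step 1: Decrease by 5%: 578 * 95/100 = 5491/10
Step 2: Add 5: 5491/10+5=5541/10; split 3:4 first = 5541/10*3/7 = 16623/70
Final result = 16623/70

16623/70


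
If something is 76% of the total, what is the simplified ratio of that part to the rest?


Part = 76%, Remainder = 24%
Ratio = 76:24
GCD(76, 24) = 4
Simplify: 19:6 = 19:6

19:6


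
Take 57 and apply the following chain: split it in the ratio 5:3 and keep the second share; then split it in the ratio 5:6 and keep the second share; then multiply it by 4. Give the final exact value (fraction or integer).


Start with 57.
Step 1: Split 5:3, second share = 57 * 3/8 = 171/8
Step 2: Split 5:6, second share = 171/8 * 6/11 = 513/44
Step 3: Multiply by 4: 513/44 * 4 = 513/11
Final result = 513/11

513/11


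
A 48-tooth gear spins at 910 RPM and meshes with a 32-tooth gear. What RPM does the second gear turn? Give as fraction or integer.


Gear ratio: teeth_A * RPM_A = teeth_B * RPM_B
48 * 910 = 32 * RPM_B
43680 = 32 * RPM_B
RPM_B = 43680 / 32
RPM_B = 1365

1365


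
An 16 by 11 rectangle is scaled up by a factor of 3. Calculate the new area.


Original dimensions: 16 x 11
Enlargement factor = 3
New width = 16 * 3 = 48
New height = 11 * 3 = 33
New area = 48 * 33 = 1584

1584


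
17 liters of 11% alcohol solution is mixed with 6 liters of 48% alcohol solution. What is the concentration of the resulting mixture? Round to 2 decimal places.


Solute in mixture 1 = 11% of 17 L = 17*11/100 = 187/100 L
Solute in mixture 2 = 48% of 6 L = 6*48/100 = 72/25 L
Total solute = 187/100 + 72/25 = 19/4 L
Total volume = 17 + 6 = 23 L
Final concentration = 19/4/23 * 100 = 20.65%

20.65


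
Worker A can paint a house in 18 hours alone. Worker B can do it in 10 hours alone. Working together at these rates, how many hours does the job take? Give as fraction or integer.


Rate of A = 1/18 job per hour
Rate of B = 1/10 job per hour
Combined rate = 1/18 + 1/10
Find common denominator: (10 + 18)/(18*10) = 28/180
Combined rate = 7/45 job per hour
Time together = 1 / (7/45) = 45/7 hours

45/7


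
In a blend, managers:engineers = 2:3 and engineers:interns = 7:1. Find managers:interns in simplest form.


Given a:b = 2:3 and b:c = 7:1
Make b consistent. Multiply first ratio by 7: a:b = 14:21
Multiply second ratio by 3: b:c = 21:3
Now b = 21 in both, so a:b:c = 14:21:3
Therefore a:c = 14:3
Simplify by GCD: a:c = 14:3

14:3


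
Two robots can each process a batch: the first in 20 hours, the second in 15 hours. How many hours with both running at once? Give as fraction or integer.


Rate of A = 1/20 job per hour
Rate of B = 1/15 job per hour
Combined rate = 1/20 + 1/15
Find common denominator: (15 + 20)/(20*15) = 35/300
Combined rate = 7/60 job per hour
Time together = 1 / (7/60) = 60/7 hours

60/7


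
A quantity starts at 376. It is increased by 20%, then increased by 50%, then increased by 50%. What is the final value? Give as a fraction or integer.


Start: 376
Step 1: increase by 20% => multiply by 120/100
  376 * 120/100 = 2256/5
Step 2: increase by 50% => multiply by 150/100
  2256/5 * 150/100 = 3384/5
Step 3: increase by 50% => multiply by 150/100
  3384/5 * 150/100 = 5076/5
Final value = 5076/5

5076/5


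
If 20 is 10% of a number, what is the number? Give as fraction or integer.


Given: 20 is 10% of the whole
Set up: 20 = 10/100 * whole
whole = 20 * 100 / 10
whole = 2000 / 10
whole = 200

200


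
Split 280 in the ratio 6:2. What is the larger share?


Total parts = 6 + 2 = 8
Value per part = 280 / 8 = 35
First share = 6 * 35 = 210
Second share = 2 * 35 = 70
Larger share = 210

210


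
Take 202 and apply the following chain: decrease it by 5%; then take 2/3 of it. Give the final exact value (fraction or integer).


Start with 202.
Step 1: Decrease by 5%: 202 * 95/100 = 1919/10
Step 2: Take 2/3: 1919/10 * 2/3 = 1919/15
Final result = 1919/15

1919/15


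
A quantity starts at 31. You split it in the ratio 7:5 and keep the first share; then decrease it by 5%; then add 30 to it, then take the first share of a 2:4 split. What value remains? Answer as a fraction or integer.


Start with 31.
Step 1: Split 7:5, first share = 31 * 7/12 = 217/12
Step 2: Decrease by 5%: 217/12 * 95/100 = 4123/240
Step 3: Add 30: 4123/240+30=11323/240; split 2:4 first = 11323/240*2/6 = 11323/720
Final result = 11323/720

11323/720


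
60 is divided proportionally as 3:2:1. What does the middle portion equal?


Ratio = 3:2:1
Total parts = 3 + 2 + 1 = 6
Value per part = 60 / 6 = 10
First share = 3 * 10 = 30
Middle share = 2 * 10 = 20
Third share = 1 * 10 = 10

20


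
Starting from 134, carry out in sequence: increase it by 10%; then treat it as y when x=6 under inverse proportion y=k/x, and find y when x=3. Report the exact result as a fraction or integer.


Start with 134.
Step 1: Increase by 10%: 134 * 110/100 = 737/5
Step 2: Inverse prop: k = (737/5)*6; new y = k/3 = 737/5*6/3 = 1474/5
Final result = 1474/5

1474/5


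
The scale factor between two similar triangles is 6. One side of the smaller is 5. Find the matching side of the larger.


Similar triangles have proportional sides
Scale factor = 6
Smaller side = 5
Corresponding larger side = 5 * 6
= 30

30


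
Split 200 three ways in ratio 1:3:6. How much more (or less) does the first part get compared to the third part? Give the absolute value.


Total parts = 1 + 3 + 6 = 10
Value per part = 200 / 10 = 20
Shares: 1*20=20, 3*20=60, 6*20=120
First share = 20, third share = 120
Difference = |20 - 120| = 100

100


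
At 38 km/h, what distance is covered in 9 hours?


Using distance = speed * time
Speed = 38 km/h
Time = 9 hours
Distance = 38 * 9
= 342 km

342


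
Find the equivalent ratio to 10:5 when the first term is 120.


Original ratio: 10:5
First term target: 120
Scale factor = 120 / 10 = 12
Multiply second term: 5 * 12 = 60
Equivalent ratio = 120:60

120:60


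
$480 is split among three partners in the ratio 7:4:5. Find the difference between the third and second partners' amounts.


Total parts = 7 + 4 + 5 = 16
Value per part = 480 / 16 = 30
Shares: 7*30=210, 4*30=120, 5*30=150
Third share = 150, second share = 120
Difference = |150 - 120| = 30

30


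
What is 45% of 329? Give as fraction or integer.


Compute 45% of 329
Convert percentage: 45% = 45/100
Multiply: 329 * 45/100
= 14805/100
= 2961/20

2961/20


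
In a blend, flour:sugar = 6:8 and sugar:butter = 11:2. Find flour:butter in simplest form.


Given a:b = 6:8 and b:c = 11:2
Make b consistent. Multiply first ratio by 11: a:b = 66:88
Multiply second ratio by 8: b:c = 88:16
Now b = 88 in both, so a:b:c = 66:88:16
Therefore a:c = 66:16
Simplify by GCD: a:c = 33:8

33:8


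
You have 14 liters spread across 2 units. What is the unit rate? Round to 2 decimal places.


Total liters = 14
Number of units = 2
Unit rate = 14 / 2
= 7 liters per unit

7


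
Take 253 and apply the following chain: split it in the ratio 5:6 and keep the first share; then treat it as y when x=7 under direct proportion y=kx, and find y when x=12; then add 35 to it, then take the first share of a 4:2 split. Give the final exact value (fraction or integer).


Start with 253.
Step 1: Split 5:6, first share = 253 * 5/11 = 115
Step 2: Direct prop: k = (115)/7; new y = k*12 = 115*12/7 = 1380/7
Step 3: Add 35: 1380/7+35=1625/7; split 4:2 first = 1625/7*4/6 = 3250/21
Final result = 3250/21

3250/21


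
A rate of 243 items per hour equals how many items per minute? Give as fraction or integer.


Converting from per hour to per minute
Rate = 243 items per hour
Divide by 60: 243/60
= 81/20 items per minute

81/20


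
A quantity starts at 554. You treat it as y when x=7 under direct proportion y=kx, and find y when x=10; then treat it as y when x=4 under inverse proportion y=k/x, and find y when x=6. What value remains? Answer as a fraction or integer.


Start with 554.
Step 1: Direct prop: k = (554)/7; new y = k*10 = 554*10/7 = 5540/7
Step 2: Inverse prop: k = (5540/7)*4; new y = k/6 = 5540/7*4/6 = 11080/21
Final result = 11080/21

11080/21


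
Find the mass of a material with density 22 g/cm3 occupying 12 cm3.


Using mass = density * volume
Density = 22 g/cm3
Volume = 12 cm3
Mass = 22 * 12
= 264 g

264


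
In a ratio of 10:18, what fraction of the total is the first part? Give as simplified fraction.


Total parts = 10 + 18 = 28
First part fraction = 10/28
Simplify: 10/28 = 5/14

5/14


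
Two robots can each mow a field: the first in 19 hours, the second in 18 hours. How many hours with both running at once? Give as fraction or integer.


Rate of A = 1/19 job per hour
Rate of B = 1/18 job per hour
Combined rate = 1/19 + 1/18
Find common denominator: (18 + 19)/(19*18) = 37/342
Combined rate = 37/342 job per hour
Time together = 1 / (37/342) = 342/37 hours

342/37


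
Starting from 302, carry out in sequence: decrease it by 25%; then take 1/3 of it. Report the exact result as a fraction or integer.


Start with 302.
Step 1: Decrease by 25%: 302 * 75/100 = 453/2
Step 2: Take 1/3: 453/2 * 1/3 = 151/2
Final result = 151/2

151/2


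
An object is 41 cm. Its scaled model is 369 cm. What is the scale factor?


Original length = 41 cm
Scaled length = 369 cm
Scale factor = 369 / 41
= 9

9


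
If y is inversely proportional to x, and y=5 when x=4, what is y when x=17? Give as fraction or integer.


Inverse proportion: y = k/x
Find k: k = 4 * 5 = 20
Compute y at x=17: y = 20/17
y = 20/17

20/17


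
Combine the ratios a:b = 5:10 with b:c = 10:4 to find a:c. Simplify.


Given a:b = 5:10 and b:c = 10:4
Make b consistent. Multiply first ratio by 10: a:b = 50:100
Multiply second ratio by 10: b:c = 100:40
Now b = 100 in both, so a:b:c = 50:100:40
Therefore a:c = 50:40
Simplify by GCD: a:c = 5:4

5:4


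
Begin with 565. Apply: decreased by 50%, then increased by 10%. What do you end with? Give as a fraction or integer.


Start: 565
Step 1: decrease by 50% => multiply by 50/100
  565 * 50/100 = 565/2
Step 2: increase by 10% => multiply by 110/100
  565/2 * 110/100 = 1243/4
Final value = 1243/4

1243/4


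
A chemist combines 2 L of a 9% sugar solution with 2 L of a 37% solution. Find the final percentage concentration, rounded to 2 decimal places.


Solute in mixture 1 = 9% of 2 L = 2*9/100 = 9/50 L
Solute in mixture 2 = 37% of 2 L = 2*37/100 = 37/50 L
Total solute = 9/50 + 37/50 = 23/25 L
Total volume = 2 + 2 = 4 L
Final concentration = 23/25/4 * 100 = 23.00%

23.00


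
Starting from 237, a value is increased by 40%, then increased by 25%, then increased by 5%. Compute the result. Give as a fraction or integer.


Start: 237
Step 1: increase by 40% => multiply by 140/100
  237 * 140/100 = 1659/5
Step 2: increase by 25% => multiply by 125/100
  1659/5 * 125/100 = 1659/4
Step 3: increase by 5% => multiply by 105/100
  1659/4 * 105/100 = 34839/80
Final value = 34839/80

34839/80


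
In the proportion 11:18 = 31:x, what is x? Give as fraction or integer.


Setting up: 11/18 = 31/x
Cross multiply: 11 * x = 18 * 31
11x = 558
x = 558/11
x = 558/11

558/11


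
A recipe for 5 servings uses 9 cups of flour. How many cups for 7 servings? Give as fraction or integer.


Original: 9 cups for 5 servings
Target servings = 7
Scaling factor = 7/5
New amount = 9 * 7/5
= 63/5
= 63/5 cups

63/5


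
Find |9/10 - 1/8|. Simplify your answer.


Simplify: 9/10 = 9/10 and 1/8 = 1/8
Find common denominator: LCD = 40
Convert: 36/40 and 5/40
Difference = |36 - 5|/40 = 31/40
Simplified = 31/40

31/40


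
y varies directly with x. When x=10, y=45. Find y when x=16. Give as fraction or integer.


Direct proportion: y = kx
Find k: k = 45/10 = 9/2
Compute y at x=16: y = 9/2 * 16
y = 72

72


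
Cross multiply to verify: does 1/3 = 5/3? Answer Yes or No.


Cross multiply to check 1/3 = 5/3
Left cross product: 1 * 3 = 3
Right cross product: 3 * 5 = 15
3 != 15
Not equal, so proportions differ => No

No
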